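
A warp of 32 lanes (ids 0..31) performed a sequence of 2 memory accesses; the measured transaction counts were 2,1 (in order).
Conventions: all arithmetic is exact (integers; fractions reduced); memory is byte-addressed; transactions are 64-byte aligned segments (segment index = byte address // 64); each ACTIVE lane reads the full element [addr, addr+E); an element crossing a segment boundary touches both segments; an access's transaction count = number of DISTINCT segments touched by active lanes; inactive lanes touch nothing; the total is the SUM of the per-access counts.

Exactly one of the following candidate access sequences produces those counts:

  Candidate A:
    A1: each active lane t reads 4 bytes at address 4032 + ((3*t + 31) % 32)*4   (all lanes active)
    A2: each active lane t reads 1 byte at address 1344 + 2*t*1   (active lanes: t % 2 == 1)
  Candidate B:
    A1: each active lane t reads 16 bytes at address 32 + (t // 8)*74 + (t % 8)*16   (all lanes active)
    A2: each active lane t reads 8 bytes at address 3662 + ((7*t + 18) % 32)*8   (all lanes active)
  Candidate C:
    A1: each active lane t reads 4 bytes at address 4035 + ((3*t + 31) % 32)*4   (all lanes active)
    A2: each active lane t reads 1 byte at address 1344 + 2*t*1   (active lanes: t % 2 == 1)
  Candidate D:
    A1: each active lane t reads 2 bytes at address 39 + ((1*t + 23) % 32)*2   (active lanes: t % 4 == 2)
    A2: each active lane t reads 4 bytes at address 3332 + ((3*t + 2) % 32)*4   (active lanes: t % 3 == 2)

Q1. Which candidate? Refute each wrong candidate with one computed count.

B: A1 gives 6 transactions, not 2
C: A1 gives 3 transactions, not 2
D: A2 gives 2 transactions, not 1
A: all counts match (2,1)

Answer: A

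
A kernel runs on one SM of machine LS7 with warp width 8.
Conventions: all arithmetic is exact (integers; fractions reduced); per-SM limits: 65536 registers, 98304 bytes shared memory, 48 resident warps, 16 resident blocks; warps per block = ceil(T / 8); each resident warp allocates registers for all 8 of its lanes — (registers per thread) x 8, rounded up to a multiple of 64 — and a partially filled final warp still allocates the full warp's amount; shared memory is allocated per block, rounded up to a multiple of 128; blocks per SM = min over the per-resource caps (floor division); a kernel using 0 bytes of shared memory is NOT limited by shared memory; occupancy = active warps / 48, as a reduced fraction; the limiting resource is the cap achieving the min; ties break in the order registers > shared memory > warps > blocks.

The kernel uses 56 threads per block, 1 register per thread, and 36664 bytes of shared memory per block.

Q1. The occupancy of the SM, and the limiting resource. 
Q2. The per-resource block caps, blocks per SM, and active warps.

Answer: occupancy 7/24, limited by shared memory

registers: 146 blocks
shared memory: 2 blocks
warps: 6 blocks
blocks: 16 blocks

Answer: 2 blocks, 14 active warps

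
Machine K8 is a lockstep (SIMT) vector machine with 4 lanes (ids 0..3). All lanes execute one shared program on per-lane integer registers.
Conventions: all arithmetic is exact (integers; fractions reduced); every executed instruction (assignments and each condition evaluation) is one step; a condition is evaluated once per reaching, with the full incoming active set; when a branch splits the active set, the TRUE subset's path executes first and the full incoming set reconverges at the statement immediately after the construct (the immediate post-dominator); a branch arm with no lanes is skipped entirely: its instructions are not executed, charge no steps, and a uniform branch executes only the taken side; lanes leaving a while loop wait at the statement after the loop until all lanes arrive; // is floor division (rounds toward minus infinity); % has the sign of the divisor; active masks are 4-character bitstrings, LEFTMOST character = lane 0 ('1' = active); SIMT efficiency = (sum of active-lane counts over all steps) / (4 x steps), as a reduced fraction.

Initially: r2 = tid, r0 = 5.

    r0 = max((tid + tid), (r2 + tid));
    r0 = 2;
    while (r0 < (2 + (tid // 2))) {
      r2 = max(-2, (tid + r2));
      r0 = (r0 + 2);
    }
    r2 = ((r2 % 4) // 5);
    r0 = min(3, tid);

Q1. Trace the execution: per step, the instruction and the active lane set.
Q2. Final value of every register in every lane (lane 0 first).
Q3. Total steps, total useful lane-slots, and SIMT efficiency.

step 0: r0 <- max((tid + tid), (r2 + tid)) 1111
step 1: r0 <- 2                      1111
step 2: eval (r0 < (2 + (tid // 2))) 1111
step 3: r2 <- max(-2, (tid + r2))    0011
step 4: r0 <- (r0 + 2)               0011
step 5: eval (r0 < (2 + (tid // 2))) 0011
step 6: r2 <- ((r2 % 4) // 5)        1111
step 7: r0 <- min(3, tid)            1111

Answer: 8 steps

r2: 0,0,0,0
r0: 0,1,2,3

steps = 8; useful = 26; efficiency = 26/32 = 13/16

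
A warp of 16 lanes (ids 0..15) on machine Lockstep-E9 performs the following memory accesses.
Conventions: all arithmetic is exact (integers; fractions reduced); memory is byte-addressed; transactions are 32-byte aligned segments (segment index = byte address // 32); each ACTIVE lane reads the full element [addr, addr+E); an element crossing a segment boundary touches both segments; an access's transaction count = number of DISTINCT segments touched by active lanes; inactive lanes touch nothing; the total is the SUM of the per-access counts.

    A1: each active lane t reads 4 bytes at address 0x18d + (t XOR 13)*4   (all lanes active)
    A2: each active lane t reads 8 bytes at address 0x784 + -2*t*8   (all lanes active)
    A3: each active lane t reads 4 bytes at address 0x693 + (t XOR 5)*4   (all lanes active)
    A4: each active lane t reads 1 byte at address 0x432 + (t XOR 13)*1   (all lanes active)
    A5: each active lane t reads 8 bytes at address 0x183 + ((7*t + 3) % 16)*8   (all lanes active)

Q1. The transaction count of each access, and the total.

A1: 3 transactions
A2: 9 transactions
A3: 3 transactions
A4: 2 transactions
A5: 5 transactions

Answer: 3,9,3,2,5; total 22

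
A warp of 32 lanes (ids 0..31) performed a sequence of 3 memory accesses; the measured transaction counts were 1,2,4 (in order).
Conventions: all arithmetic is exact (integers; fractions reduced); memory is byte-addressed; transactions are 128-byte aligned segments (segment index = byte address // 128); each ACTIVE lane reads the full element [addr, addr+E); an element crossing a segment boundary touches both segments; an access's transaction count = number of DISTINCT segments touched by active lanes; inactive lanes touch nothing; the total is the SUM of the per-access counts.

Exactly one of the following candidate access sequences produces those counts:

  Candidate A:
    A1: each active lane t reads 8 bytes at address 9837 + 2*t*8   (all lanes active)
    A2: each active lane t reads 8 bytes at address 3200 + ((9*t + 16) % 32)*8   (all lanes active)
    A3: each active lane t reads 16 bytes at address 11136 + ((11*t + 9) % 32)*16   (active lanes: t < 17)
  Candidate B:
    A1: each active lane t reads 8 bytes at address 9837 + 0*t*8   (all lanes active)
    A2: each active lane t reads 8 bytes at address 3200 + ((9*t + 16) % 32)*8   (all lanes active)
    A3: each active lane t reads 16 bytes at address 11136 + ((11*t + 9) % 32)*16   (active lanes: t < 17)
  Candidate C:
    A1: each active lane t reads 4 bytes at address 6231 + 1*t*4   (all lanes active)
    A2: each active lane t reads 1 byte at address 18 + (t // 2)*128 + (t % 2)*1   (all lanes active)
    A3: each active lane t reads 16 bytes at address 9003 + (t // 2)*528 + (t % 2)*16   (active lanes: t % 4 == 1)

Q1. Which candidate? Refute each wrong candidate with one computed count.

A: A1 gives 5 transactions, not 1
C: A1 gives 2 transactions, not 1
B: all counts match (1,2,4)

Answer: B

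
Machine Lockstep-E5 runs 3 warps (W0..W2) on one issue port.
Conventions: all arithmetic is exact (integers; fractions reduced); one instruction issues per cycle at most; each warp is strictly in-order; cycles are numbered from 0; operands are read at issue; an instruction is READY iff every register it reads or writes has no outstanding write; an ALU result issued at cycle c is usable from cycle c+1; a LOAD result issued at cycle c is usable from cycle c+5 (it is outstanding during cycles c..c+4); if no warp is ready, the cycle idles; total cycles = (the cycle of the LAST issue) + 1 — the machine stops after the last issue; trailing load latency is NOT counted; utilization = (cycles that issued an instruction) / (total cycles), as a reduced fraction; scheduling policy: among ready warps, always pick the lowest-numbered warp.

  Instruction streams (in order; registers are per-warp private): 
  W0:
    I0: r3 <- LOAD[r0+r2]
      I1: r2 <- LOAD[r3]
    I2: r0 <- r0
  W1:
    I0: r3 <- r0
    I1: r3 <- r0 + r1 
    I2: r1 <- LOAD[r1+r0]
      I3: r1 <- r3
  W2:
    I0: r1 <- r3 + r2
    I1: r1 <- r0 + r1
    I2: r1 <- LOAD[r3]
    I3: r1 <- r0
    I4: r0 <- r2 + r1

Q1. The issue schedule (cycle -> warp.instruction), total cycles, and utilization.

cycle 0: W0.I0
cycle 1: W1.I0
cycle 2: W1.I1
cycle 3: W1.I2
cycle 4: W2.I0
cycle 5: W0.I1
cycle 6: W0.I2
cycle 7: W2.I1
cycle 8: W1.I3
cycle 9: W2.I2
cycle 10: idle
cycle 11: idle
cycle 12: idle
cycle 13: idle
cycle 14: W2.I3
cycle 15: W2.I4

Answer: 16 cycles, utilization 3/4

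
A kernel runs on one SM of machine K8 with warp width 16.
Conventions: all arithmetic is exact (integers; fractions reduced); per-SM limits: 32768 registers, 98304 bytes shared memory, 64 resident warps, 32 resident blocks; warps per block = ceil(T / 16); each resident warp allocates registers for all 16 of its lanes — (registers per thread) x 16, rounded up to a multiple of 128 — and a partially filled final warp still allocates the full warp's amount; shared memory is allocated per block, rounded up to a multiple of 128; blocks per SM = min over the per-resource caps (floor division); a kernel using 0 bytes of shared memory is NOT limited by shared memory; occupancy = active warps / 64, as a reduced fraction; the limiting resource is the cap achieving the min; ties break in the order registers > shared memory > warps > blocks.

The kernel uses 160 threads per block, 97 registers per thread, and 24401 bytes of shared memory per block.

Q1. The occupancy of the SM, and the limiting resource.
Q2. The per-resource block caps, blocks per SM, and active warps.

Answer: occupancy 5/32, limited by registers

registers: 1 block
shared memory: 4 blocks
warps: 6 blocks
blocks: 32 blocks

Answer: 1 block, 10 active warps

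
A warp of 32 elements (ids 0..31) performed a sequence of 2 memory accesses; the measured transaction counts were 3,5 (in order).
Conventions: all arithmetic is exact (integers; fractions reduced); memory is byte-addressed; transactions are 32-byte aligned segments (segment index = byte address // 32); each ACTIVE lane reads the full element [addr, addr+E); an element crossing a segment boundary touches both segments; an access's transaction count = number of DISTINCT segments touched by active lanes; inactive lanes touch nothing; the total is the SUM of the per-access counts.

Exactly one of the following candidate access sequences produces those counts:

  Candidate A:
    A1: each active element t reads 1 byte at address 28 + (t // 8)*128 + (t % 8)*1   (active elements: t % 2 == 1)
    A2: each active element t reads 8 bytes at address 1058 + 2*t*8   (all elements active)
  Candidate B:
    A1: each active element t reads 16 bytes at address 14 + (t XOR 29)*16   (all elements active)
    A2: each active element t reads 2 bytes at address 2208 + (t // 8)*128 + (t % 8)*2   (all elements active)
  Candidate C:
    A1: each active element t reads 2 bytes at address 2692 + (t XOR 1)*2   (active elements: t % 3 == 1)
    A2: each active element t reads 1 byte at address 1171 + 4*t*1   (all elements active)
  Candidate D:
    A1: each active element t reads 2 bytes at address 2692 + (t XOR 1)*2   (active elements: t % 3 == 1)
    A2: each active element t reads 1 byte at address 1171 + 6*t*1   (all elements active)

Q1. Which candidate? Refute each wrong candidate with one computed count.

A: A1 gives 8 transactions, not 3
B: A1 gives 17 transactions, not 3
D: A2 gives 7 transactions, not 5
C: all counts match (3,5)

Answer: C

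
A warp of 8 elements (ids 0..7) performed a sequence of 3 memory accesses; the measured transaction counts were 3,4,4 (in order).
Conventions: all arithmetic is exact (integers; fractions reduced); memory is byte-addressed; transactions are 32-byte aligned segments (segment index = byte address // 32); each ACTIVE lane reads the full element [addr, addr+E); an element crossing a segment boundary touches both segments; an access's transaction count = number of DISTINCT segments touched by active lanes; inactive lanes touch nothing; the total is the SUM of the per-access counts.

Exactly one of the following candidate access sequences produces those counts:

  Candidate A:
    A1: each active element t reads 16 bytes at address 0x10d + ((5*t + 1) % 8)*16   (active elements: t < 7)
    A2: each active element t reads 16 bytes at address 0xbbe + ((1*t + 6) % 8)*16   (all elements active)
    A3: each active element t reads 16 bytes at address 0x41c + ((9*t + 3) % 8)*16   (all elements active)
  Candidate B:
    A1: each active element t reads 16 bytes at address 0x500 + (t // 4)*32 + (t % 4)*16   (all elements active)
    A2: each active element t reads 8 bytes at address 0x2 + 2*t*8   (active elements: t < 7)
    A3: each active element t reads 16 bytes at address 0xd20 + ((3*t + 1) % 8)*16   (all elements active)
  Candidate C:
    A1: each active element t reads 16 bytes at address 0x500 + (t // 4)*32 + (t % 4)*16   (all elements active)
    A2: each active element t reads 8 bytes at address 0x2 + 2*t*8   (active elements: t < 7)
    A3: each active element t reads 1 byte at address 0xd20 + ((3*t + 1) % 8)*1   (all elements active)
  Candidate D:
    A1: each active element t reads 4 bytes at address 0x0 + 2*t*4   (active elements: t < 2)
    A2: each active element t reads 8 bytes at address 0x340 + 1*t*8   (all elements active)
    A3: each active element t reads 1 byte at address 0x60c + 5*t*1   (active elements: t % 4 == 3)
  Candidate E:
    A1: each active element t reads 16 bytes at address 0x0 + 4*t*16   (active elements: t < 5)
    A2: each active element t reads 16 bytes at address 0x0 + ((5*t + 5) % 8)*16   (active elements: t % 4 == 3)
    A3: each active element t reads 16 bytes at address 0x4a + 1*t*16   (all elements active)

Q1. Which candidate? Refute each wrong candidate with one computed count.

A: A1 gives 5 transactions, not 3
C: A3 gives 1 transaction, not 4
D: A1 gives 1 transaction, not 3
E: A1 gives 5 transactions, not 3
B: all counts match (3,4,4)

Answer: B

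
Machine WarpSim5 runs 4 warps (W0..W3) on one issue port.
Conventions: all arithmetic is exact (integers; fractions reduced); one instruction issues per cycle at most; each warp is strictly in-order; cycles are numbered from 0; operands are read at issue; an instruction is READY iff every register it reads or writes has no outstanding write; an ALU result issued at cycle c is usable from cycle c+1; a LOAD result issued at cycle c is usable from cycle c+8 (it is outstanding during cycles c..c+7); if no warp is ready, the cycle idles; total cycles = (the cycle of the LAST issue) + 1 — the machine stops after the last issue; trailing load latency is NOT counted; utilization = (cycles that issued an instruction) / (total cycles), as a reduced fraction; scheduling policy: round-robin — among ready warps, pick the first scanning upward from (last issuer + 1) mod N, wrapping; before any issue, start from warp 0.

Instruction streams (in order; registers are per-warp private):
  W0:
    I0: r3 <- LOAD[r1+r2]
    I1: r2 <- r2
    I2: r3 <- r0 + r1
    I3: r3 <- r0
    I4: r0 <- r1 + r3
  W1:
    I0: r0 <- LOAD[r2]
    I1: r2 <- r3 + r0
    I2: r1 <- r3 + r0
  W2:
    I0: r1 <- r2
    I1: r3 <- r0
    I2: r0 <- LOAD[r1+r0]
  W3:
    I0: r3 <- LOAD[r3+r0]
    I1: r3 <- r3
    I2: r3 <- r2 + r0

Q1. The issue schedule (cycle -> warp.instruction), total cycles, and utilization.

cycle 0: W0.I0
cycle 1: W1.I0
cycle 2: W2.I0
cycle 3: W3.I0
cycle 4: W0.I1
cycle 5: W2.I1
cycle 6: W2.I2
cycle 7: idle
cycle 8: W0.I2
cycle 9: W1.I1
cycle 10: W0.I3
cycle 11: W1.I2
cycle 12: W3.I1
cycle 13: W0.I4
cycle 14: W3.I2

Answer: 15 cycles, utilization 14/15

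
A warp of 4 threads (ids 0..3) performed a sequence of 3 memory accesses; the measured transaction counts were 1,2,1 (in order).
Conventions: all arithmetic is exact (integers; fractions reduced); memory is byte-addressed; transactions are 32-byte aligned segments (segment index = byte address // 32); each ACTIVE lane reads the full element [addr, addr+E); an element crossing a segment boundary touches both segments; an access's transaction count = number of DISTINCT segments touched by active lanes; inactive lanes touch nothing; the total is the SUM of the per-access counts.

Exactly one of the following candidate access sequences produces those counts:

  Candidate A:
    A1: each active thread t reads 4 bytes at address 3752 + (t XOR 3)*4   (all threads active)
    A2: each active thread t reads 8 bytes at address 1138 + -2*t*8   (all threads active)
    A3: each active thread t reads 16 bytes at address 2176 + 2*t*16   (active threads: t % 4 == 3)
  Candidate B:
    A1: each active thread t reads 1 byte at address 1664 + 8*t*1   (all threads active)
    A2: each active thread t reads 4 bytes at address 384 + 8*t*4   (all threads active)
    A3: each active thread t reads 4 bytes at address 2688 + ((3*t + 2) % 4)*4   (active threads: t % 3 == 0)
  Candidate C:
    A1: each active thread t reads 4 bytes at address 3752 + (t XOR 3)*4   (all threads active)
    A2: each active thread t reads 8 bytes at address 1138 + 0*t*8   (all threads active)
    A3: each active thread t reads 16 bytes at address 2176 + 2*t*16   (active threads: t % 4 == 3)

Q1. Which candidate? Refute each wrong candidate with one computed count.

B: A2 gives 4 transactions, not 2
C: A2 gives 1 transaction, not 2
A: all counts match (1,2,1)

Answer: A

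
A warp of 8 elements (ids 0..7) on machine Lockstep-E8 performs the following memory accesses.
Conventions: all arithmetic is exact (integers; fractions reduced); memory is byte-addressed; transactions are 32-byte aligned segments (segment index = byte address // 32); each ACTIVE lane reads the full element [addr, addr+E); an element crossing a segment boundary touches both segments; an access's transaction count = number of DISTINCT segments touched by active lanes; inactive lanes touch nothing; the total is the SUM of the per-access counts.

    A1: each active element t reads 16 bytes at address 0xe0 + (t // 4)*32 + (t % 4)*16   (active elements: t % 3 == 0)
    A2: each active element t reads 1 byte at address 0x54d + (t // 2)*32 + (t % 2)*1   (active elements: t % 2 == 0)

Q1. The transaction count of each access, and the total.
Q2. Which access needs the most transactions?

A1: 3 transactions
A2: 4 transactions

Answer: 3,4; total 7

Answer: A2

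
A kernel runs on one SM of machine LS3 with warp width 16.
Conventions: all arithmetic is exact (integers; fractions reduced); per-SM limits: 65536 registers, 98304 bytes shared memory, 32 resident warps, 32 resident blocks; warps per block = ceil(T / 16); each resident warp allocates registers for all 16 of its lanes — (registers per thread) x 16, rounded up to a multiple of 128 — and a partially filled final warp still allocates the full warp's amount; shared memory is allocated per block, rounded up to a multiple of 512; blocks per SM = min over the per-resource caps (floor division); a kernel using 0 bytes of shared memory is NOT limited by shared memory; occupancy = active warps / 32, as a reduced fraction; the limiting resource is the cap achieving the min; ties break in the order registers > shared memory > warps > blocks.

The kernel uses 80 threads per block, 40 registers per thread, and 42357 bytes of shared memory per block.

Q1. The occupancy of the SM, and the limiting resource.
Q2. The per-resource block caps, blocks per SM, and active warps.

Answer: occupancy 5/16, limited by shared memory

registers: 20 blocks
shared memory: 2 blocks
warps: 6 blocks
blocks: 32 blocks

Answer: 2 blocks, 10 active warps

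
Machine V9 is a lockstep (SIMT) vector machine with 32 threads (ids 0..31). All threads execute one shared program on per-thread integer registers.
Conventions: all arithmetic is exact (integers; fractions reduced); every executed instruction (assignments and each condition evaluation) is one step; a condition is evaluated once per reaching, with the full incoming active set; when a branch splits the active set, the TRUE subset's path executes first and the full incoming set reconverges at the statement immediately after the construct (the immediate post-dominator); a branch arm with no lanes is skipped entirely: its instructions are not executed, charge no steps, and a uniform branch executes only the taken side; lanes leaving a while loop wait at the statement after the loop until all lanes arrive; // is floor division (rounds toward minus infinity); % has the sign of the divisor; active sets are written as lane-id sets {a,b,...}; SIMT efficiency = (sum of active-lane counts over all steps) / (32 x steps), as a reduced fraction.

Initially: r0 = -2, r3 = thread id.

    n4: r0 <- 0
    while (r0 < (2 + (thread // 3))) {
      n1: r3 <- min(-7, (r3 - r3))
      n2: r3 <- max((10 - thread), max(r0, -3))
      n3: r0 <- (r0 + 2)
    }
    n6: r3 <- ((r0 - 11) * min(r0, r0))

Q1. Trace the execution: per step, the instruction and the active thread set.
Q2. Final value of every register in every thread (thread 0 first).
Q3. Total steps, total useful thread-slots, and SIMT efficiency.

step 0: r0 <- 0                      {0,1,2,3,4,5,6,7,8,9,10,11,12,13,14,15,16,17,18,19,20,21,22,23,24,25,26,27,28,29,30,31}
step 1: eval (r0 < (2 + (thread // 3))) {0,1,2,3,4,5,6,7,8,9,10,11,12,13,14,15,16,17,18,19,20,21,22,23,24,25,26,27,28,29,30,31}
step 2: r3 <- min(-7, (r3 - r3))     {0,1,2,3,4,5,6,7,8,9,10,11,12,13,14,15,16,17,18,19,20,21,22,23,24,25,26,27,28,29,30,31}
step 3: r3 <- max((10 - thread), max(r0, -3)) {0,1,2,3,4,5,6,7,8,9,10,11,12,13,14,15,16,17,18,19,20,21,22,23,24,25,26,27,28,29,30,31}
step 4: r0 <- (r0 + 2)               {0,1,2,3,4,5,6,7,8,9,10,11,12,13,14,15,16,17,18,19,20,21,22,23,24,25,26,27,28,29,30,31}
step 5: eval (r0 < (2 + (thread // 3))) {0,1,2,3,4,5,6,7,8,9,10,11,12,13,14,15,16,17,18,19,20,21,22,23,24,25,26,27,28,29,30,31}
step 6: r3 <- min(-7, (r3 - r3))     {3,4,5,6,7,8,9,10,11,12,13,14,15,16,17,18,19,20,21,22,23,24,25,26,27,28,29,30,31}
step 7: r3 <- max((10 - thread), max(r0, -3)) {3,4,5,6,7,8,9,10,11,12,13,14,15,16,17,18,19,20,21,22,23,24,25,26,27,28,29,30,31}
step 8: r0 <- (r0 + 2)               {3,4,5,6,7,8,9,10,11,12,13,14,15,16,17,18,19,20,21,22,23,24,25,26,27,28,29,30,31}
step 9: eval (r0 < (2 + (thread // 3))) {3,4,5,6,7,8,9,10,11,12,13,14,15,16,17,18,19,20,21,22,23,24,25,26,27,28,29,30,31}
step 10: r3 <- min(-7, (r3 - r3))     {9,10,11,12,13,14,15,16,17,18,19,20,21,22,23,24,25,26,27,28,29,30,31}
step 11: r3 <- max((10 - thread), max(r0, -3)) {9,10,11,12,13,14,15,16,17,18,19,20,21,22,23,24,25,26,27,28,29,30,31}
step 12: r0 <- (r0 + 2)               {9,10,11,12,13,14,15,16,17,18,19,20,21,22,23,24,25,26,27,28,29,30,31}
step 13: eval (r0 < (2 + (thread // 3))) {9,10,11,12,13,14,15,16,17,18,19,20,21,22,23,24,25,26,27,28,29,30,31}
step 14: r3 <- min(-7, (r3 - r3))     {15,16,17,18,19,20,21,22,23,24,25,26,27,28,29,30,31}
step 15: r3 <- max((10 - thread), max(r0, -3)) {15,16,17,18,19,20,21,22,23,24,25,26,27,28,29,30,31}
step 16: r0 <- (r0 + 2)               {15,16,17,18,19,20,21,22,23,24,25,26,27,28,29,30,31}
step 17: eval (r0 < (2 + (thread // 3))) {15,16,17,18,19,20,21,22,23,24,25,26,27,28,29,30,31}
step 18: r3 <- min(-7, (r3 - r3))     {21,22,23,24,25,26,27,28,29,30,31}
step 19: r3 <- max((10 - thread), max(r0, -3)) {21,22,23,24,25,26,27,28,29,30,31}
step 20: r0 <- (r0 + 2)               {21,22,23,24,25,26,27,28,29,30,31}
step 21: eval (r0 < (2 + (thread // 3))) {21,22,23,24,25,26,27,28,29,30,31}
step 22: r3 <- min(-7, (r3 - r3))     {27,28,29,30,31}
step 23: r3 <- max((10 - thread), max(r0, -3)) {27,28,29,30,31}
step 24: r0 <- (r0 + 2)               {27,28,29,30,31}
step 25: eval (r0 < (2 + (thread // 3))) {27,28,29,30,31}
step 26: r3 <- ((r0 - 11) * min(r0, r0)) {0,1,2,3,4,5,6,7,8,9,10,11,12,13,14,15,16,17,18,19,20,21,22,23,24,25,26,27,28,29,30,31}

Answer: 27 steps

r0: 2,2,2,4,4,4,4,4,4,6,6,6,6,6,6,8,8,8,8,8,8,10,10,10,10,10,10,12,12,12,12,12
r3: -18,-18,-18,-28,-28,-28,-28,-28,-28,-30,-30,-30,-30,-30,-30,-24,-24,-24,-24,-24,-24,-10,-10,-10,-10,-10,-10,12,12,12,12,12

steps = 27; useful = 564; efficiency = 564/864 = 47/72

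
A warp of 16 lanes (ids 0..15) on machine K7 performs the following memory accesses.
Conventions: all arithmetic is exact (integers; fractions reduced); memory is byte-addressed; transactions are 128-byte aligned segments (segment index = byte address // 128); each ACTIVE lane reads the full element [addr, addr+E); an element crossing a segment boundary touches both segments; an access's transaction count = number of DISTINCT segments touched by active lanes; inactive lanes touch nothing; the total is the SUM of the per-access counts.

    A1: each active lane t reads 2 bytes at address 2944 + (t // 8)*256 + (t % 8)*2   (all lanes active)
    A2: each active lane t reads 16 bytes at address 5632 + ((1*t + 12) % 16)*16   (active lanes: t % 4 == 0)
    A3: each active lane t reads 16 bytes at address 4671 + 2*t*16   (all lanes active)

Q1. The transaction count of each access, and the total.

A1: 2 transactions
A2: 2 transactions
A3: 5 transactions

Answer: 2,2,5; total 9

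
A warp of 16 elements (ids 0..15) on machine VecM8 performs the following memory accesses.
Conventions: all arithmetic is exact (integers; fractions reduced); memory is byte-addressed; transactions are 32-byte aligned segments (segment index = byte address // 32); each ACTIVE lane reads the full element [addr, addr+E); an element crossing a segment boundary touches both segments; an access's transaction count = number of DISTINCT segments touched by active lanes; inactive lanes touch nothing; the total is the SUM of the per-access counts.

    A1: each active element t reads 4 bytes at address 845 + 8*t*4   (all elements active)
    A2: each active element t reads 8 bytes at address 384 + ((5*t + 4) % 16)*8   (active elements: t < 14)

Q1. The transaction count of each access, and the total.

A1: 16 transactions
A2: 4 transactions

Answer: 16,4; total 20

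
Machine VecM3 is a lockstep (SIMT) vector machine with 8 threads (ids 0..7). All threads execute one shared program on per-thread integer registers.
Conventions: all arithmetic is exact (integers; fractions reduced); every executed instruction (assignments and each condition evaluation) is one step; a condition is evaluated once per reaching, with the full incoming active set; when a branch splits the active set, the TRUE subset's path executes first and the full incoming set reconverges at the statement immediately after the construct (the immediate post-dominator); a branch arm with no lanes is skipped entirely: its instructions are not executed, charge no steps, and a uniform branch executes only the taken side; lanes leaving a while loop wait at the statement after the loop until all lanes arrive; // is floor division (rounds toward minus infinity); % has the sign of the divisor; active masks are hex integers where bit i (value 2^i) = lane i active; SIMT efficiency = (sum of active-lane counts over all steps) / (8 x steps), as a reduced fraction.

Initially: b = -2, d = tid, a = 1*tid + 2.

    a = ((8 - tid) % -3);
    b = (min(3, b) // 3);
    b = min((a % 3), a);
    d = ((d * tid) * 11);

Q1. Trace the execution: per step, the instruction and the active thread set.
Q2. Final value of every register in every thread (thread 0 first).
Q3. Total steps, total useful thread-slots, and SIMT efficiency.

step 0: a <- ((8 - tid) % -3)        0xff
step 1: b <- (min(3, b) // 3)        0xff
step 2: b <- min((a % 3), a)         0xff
step 3: d <- ((d * tid) * 11)        0xff

Answer: 4 steps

b: -1,-2,0,-1,-2,0,-1,-2
d: 0,11,44,99,176,275,396,539
a: -1,-2,0,-1,-2,0,-1,-2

steps = 4; useful = 32; efficiency = 32/32 = 1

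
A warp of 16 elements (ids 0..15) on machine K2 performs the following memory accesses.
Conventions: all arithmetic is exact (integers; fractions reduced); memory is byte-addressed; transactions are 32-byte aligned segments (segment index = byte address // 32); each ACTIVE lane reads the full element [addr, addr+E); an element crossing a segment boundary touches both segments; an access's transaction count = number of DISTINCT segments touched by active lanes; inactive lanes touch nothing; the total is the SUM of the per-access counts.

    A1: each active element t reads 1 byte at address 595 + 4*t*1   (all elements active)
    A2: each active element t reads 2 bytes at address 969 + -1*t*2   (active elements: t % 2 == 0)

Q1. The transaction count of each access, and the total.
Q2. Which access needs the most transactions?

A1: 3 transactions
A2: 2 transactions

Answer: 3,2; total 5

Answer: A1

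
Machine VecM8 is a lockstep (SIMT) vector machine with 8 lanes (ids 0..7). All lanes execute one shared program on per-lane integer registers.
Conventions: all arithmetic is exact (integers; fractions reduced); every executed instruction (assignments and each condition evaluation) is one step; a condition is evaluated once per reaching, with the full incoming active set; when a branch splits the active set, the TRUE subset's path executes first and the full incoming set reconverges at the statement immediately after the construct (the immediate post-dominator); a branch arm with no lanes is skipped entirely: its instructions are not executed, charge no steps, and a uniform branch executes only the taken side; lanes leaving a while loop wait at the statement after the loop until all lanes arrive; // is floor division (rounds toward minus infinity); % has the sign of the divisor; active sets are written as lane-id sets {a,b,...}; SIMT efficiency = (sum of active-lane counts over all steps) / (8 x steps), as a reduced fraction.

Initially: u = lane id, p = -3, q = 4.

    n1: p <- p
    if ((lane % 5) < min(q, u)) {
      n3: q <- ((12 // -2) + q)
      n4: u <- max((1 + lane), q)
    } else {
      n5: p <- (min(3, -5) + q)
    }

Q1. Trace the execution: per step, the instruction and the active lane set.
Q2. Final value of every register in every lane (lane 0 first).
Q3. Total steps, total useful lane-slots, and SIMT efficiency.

step 0: p <- p                       {0,1,2,3,4,5,6,7}
step 1: eval ((lane % 5) < min(q, u)) {0,1,2,3,4,5,6,7}
step 2: q <- ((12 // -2) + q)        {5,6,7}
step 3: u <- max((1 + lane), q)      {5,6,7}
step 4: p <- (min(3, -5) + q)        {0,1,2,3,4}

Answer: 5 steps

u: 0,1,2,3,4,6,7,8
p: -1,-1,-1,-1,-1,-3,-3,-3
q: 4,4,4,4,4,-2,-2,-2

steps = 5; useful = 27; efficiency = 27/40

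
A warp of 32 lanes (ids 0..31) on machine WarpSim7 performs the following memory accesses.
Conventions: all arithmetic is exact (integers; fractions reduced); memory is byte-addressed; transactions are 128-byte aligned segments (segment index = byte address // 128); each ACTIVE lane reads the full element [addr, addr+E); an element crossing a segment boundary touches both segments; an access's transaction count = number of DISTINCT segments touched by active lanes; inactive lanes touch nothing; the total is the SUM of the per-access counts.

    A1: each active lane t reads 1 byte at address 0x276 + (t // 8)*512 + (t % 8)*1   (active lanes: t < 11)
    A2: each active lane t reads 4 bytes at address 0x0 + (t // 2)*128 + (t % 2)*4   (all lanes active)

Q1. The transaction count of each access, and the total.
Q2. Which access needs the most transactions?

A1: 2 transactions
A2: 16 transactions

Answer: 2,16; total 18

Answer: A2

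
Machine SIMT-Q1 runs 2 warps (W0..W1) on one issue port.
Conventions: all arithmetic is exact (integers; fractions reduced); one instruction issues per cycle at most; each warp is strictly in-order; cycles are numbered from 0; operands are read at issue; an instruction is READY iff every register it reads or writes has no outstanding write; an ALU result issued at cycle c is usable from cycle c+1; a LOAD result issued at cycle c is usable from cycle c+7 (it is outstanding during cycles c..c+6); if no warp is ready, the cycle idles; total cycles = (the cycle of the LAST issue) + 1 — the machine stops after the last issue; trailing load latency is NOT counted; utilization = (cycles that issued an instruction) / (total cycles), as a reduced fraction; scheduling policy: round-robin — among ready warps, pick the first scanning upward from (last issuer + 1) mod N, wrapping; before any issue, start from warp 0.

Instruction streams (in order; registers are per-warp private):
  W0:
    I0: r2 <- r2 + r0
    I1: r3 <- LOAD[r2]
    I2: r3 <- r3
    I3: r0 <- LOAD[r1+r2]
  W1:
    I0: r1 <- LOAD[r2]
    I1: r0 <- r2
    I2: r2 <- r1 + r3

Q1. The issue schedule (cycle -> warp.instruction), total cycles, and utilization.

cycle 0: W0.I0
cycle 1: W1.I0
cycle 2: W0.I1
cycle 3: W1.I1
cycle 4: idle
cycle 5: idle
cycle 6: idle
cycle 7: idle
cycle 8: W1.I2
cycle 9: W0.I2
cycle 10: W0.I3

Answer: 11 cycles, utilization 7/11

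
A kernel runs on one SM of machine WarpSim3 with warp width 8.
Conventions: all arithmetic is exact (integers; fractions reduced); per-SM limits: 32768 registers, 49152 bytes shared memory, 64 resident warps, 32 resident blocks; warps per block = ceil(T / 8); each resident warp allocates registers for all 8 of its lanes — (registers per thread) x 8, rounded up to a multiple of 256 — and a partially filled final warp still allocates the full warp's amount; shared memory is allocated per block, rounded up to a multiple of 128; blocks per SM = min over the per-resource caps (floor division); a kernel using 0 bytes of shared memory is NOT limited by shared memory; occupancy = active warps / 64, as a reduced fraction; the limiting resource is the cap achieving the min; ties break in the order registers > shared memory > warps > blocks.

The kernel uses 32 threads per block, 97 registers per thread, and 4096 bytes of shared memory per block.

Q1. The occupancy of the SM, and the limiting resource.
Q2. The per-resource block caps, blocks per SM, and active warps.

Answer: occupancy 1/2, limited by registers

registers: 8 blocks
shared memory: 12 blocks
warps: 16 blocks
blocks: 32 blocks

Answer: 8 blocks, 32 active warps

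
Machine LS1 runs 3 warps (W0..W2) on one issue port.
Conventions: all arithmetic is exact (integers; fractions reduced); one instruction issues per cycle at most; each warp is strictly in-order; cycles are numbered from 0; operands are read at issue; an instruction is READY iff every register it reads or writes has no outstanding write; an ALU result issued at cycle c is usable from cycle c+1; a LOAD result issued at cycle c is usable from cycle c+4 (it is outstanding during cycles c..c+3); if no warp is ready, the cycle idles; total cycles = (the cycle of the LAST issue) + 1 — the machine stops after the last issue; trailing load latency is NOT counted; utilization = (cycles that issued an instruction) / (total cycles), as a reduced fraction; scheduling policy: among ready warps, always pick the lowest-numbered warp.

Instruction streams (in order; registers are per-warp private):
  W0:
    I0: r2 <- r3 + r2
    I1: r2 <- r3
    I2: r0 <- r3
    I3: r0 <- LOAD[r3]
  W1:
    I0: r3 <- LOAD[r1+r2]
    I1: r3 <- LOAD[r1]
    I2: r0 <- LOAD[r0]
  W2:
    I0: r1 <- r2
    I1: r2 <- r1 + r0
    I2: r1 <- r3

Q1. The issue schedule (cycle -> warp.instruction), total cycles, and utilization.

cycle 0: W0.I0
cycle 1: W0.I1
cycle 2: W0.I2
cycle 3: W0.I3
cycle 4: W1.I0
cycle 5: W2.I0
cycle 6: W2.I1
cycle 7: W2.I2
cycle 8: W1.I1
cycle 9: W1.I2

Answer: 10 cycles, utilization 1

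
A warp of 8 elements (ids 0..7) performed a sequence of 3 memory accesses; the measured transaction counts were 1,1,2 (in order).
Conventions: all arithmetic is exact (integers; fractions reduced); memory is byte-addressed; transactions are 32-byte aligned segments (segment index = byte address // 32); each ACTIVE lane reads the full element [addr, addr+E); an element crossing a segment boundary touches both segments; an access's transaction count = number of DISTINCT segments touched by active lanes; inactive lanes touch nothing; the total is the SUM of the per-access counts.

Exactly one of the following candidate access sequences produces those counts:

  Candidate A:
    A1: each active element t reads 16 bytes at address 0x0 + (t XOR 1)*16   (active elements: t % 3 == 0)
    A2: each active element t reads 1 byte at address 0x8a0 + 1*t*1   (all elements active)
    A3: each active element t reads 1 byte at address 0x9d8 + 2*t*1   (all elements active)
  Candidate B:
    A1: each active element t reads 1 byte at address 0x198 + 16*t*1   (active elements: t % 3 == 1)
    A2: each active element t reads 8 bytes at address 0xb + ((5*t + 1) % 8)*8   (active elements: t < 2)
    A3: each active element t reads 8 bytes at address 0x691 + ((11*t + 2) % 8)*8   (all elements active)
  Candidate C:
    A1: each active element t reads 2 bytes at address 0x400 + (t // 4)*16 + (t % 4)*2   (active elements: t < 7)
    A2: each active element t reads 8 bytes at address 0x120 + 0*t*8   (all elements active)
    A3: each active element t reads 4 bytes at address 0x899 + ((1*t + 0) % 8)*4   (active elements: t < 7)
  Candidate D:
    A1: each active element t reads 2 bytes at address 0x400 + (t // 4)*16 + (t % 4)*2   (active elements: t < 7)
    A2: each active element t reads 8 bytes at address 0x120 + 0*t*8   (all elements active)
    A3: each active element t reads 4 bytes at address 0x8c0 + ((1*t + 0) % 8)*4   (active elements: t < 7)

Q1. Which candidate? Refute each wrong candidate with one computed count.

A: A1 gives 3 transactions, not 1
B: A1 gives 3 transactions, not 1
D: A3 gives 1 transaction, not 2
C: all counts match (1,1,2)

Answer: C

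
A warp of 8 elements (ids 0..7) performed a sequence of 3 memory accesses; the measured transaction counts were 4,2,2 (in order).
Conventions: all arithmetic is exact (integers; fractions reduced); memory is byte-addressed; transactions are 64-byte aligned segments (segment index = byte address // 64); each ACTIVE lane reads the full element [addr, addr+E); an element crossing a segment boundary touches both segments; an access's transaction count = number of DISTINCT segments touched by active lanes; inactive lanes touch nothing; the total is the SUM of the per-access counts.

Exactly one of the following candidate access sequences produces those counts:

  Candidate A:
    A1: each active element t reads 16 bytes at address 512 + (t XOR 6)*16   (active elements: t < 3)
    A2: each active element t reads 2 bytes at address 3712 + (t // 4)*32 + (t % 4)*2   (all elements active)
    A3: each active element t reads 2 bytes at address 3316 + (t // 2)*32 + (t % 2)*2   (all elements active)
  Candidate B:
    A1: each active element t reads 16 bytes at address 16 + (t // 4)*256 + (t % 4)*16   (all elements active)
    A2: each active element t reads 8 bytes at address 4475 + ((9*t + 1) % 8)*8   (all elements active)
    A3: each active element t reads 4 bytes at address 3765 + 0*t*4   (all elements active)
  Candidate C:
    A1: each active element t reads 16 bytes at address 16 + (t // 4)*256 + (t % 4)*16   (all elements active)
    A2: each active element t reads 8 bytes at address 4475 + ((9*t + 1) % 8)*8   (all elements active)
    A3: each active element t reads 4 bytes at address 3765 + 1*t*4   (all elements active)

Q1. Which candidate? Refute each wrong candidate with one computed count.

A: A1 gives 1 transaction, not 4
B: A3 gives 1 transaction, not 2
C: all counts match (4,2,2)

Answer: C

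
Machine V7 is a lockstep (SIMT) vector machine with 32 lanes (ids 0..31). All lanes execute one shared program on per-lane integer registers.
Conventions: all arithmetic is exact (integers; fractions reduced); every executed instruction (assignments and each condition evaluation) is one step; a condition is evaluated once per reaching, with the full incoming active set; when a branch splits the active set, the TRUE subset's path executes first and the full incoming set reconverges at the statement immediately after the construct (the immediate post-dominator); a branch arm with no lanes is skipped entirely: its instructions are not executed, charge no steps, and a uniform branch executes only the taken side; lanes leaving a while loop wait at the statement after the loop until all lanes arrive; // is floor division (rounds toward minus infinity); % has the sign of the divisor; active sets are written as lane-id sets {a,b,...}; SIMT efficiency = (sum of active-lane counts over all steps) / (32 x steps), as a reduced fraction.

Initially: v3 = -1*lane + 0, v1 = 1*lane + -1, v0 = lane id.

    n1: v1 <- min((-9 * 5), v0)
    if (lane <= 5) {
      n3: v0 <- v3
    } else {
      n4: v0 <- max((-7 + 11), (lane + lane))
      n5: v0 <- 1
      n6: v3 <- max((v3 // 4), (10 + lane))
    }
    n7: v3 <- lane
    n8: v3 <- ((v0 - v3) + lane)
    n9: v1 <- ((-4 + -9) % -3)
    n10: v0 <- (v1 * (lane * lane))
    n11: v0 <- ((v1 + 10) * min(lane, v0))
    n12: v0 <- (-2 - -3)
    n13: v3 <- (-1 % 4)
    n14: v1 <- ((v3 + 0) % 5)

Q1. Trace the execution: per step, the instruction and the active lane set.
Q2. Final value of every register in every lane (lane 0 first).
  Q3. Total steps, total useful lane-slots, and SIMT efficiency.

step 0: v1 <- min((-9 * 5), v0)      {0,1,2,3,4,5,6,7,8,9,10,11,12,13,14,15,16,17,18,19,20,21,22,23,24,25,26,27,28,29,30,31}
step 1: eval (lane <= 5)             {0,1,2,3,4,5,6,7,8,9,10,11,12,13,14,15,16,17,18,19,20,21,22,23,24,25,26,27,28,29,30,31}
step 2: v0 <- v3                     {0,1,2,3,4,5}
step 3: v0 <- max((-7 + 11), (lane + lane)) {6,7,8,9,10,11,12,13,14,15,16,17,18,19,20,21,22,23,24,25,26,27,28,29,30,31}
step 4: v0 <- 1                      {6,7,8,9,10,11,12,13,14,15,16,17,18,19,20,21,22,23,24,25,26,27,28,29,30,31}
step 5: v3 <- max((v3 // 4), (10 + lane)) {6,7,8,9,10,11,12,13,14,15,16,17,18,19,20,21,22,23,24,25,26,27,28,29,30,31}
step 6: v3 <- lane                   {0,1,2,3,4,5,6,7,8,9,10,11,12,13,14,15,16,17,18,19,20,21,22,23,24,25,26,27,28,29,30,31}
step 7: v3 <- ((v0 - v3) + lane)     {0,1,2,3,4,5,6,7,8,9,10,11,12,13,14,15,16,17,18,19,20,21,22,23,24,25,26,27,28,29,30,31}
step 8: v1 <- ((-4 + -9) % -3)       {0,1,2,3,4,5,6,7,8,9,10,11,12,13,14,15,16,17,18,19,20,21,22,23,24,25,26,27,28,29,30,31}
step 9: v0 <- (v1 * (lane * lane))   {0,1,2,3,4,5,6,7,8,9,10,11,12,13,14,15,16,17,18,19,20,21,22,23,24,25,26,27,28,29,30,31}
step 10: v0 <- ((v1 + 10) * min(lane, v0)) {0,1,2,3,4,5,6,7,8,9,10,11,12,13,14,15,16,17,18,19,20,21,22,23,24,25,26,27,28,29,30,31}
step 11: v0 <- (-2 - -3)              {0,1,2,3,4,5,6,7,8,9,10,11,12,13,14,15,16,17,18,19,20,21,22,23,24,25,26,27,28,29,30,31}
step 12: v3 <- (-1 % 4)               {0,1,2,3,4,5,6,7,8,9,10,11,12,13,14,15,16,17,18,19,20,21,22,23,24,25,26,27,28,29,30,31}
step 13: v1 <- ((v3 + 0) % 5)         {0,1,2,3,4,5,6,7,8,9,10,11,12,13,14,15,16,17,18,19,20,21,22,23,24,25,26,27,28,29,30,31}

Answer: 14 steps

v3: 3,3,3,3,3,3,3,3,3,3,3,3,3,3,3,3,3,3,3,3,3,3,3,3,3,3,3,3,3,3,3,3
v1: 3,3,3,3,3,3,3,3,3,3,3,3,3,3,3,3,3,3,3,3,3,3,3,3,3,3,3,3,3,3,3,3
v0: 1,1,1,1,1,1,1,1,1,1,1,1,1,1,1,1,1,1,1,1,1,1,1,1,1,1,1,1,1,1,1,1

steps = 14; useful = 404; efficiency = 404/448 = 101/112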